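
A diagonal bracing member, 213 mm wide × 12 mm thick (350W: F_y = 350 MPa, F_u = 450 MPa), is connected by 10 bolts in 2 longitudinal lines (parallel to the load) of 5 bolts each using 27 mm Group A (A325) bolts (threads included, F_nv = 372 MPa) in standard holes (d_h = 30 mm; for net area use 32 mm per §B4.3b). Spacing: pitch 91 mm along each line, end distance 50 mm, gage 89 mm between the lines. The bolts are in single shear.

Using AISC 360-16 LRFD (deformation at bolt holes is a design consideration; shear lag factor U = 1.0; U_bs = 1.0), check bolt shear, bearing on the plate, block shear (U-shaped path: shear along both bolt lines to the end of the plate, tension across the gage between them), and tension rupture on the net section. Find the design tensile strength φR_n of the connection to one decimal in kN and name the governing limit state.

Bolt shear: A_b = π(27)²/4 = 572.56 mm². φR_n = 0.75 × 372 × 572.56 × 10 × 1 = 1597.4 kN.
Bearing (12 mm plate, F_u = 450 MPa): end bolts L_c = 50 − 30/2 = 35, R_n = min(1.2×35×12×450, 2.4×27×12×450) = 226.8 kN/bolt; interior L_c = 91 − 30 = 61, R_n = 349.92 kN/bolt. φR_n = 0.75 × (2×226.8 + 8×349.92) = 2439.7 kN.
Block shear: shear path 2×[50+4×91] = 2×414 mm, A_gv = 9936, A_nv = 2×(414 − 4.5×32)×12 = 6480 mm²; tension across gage: (89 − 1×32)×12 = 684 mm². R_n = min(0.6×450×6480, 0.6×350×9936) + 1.0×450×684 = min(1749.6, 2086.6) + 307.8 = 2057.4 kN. φR_n = 0.75 × 2057.4 = 1543.1 kN.
Tension rupture (net): A_n = (213 − 2×32)×12 = 1788 mm² (U = 1.0, A_e = A_n). φR_n = 0.75 × 450 × 1788 = 603.5 kN.
Governing: min(1597.4, 2439.7, 1543.1, 603.5) = 603.5 kN → net-section rupture.

603.5 kN (net-section rupture governs)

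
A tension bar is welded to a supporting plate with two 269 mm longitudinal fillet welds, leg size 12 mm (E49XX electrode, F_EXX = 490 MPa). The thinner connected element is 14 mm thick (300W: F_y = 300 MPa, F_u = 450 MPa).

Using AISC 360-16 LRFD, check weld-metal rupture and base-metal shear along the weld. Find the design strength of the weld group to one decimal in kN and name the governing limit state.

1006.4 kN (weld metal governs)

Weld metal: throat = 0.707×12 = 8.484 mm, L = 2×269 = 538 mm. φR_n = 0.75 × 0.6 × 490 × 8.484 × 538 = 1006.4 kN.
Base metal shear (14 mm plate): yield φR_n = 1.0×0.6×300×14×538 = 1355.8 kN; rupture φR_n = 0.75×0.6×450×14×538 = 1525.2 kN; take 1355.8 kN (yield).
Governing: min(1006.4, 1355.8) = 1006.4 kN → weld metal.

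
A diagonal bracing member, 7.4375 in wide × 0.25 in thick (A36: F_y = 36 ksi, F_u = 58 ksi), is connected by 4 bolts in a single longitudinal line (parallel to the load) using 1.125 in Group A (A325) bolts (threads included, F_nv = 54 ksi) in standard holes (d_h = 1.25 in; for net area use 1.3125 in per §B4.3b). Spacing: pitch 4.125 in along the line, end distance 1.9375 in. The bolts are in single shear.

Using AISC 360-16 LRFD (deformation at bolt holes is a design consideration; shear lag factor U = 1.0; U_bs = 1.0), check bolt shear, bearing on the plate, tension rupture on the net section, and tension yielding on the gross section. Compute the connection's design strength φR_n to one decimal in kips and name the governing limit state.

60.2 kips (gross-section yield governs)

Bolt shear: A_b = π(1.125)²/4 = 0.99402 in². φR_n = 0.75 × 54 × 0.99402 × 4 × 1 = 161.0 kips.
Bearing (0.25 in plate, F_u = 58 ksi): end bolts L_c = 1.9375 − 1.25/2 = 1.3125, R_n = min(1.2×1.3125×0.25×58, 2.4×1.125×0.25×58) = 22.838 kips/bolt; interior L_c = 4.125 − 1.25 = 2.875, R_n = 39.15 kips/bolt. φR_n = 0.75 × (1×22.838 + 3×39.15) = 105.2 kips.
Tension rupture (net): A_n = (7.4375 − 1×1.3125)×0.25 = 1.5313 in² (U = 1.0, A_e = A_n). φR_n = 0.75 × 58 × 1.5313 = 66.6 kips.
Tension yield (gross): A_g = 7.4375×0.25 = 1.8594 in². φR_n = 0.90 × 36 × 1.8594 = 60.2 kips.
Governing: min(161.0, 105.2, 66.6, 60.2) = 60.2 kips → gross-section yield.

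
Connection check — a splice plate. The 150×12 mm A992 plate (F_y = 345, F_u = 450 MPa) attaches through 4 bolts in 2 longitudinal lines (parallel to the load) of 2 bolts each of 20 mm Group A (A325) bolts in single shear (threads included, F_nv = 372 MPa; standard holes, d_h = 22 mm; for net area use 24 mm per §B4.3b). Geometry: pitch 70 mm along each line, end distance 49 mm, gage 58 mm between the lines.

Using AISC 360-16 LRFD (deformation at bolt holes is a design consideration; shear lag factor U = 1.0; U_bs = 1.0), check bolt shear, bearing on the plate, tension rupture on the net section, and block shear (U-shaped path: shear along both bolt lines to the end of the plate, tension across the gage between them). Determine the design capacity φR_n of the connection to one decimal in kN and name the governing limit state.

Bolt shear: A_b = π(20)²/4 = 314.16 mm². φR_n = 0.75 × 372 × 314.16 × 4 × 1 = 350.6 kN.
Bearing (12 mm plate, F_u = 450 MPa): end bolts L_c = 49 − 22/2 = 38, R_n = min(1.2×38×12×450, 2.4×20×12×450) = 246.24 kN/bolt; interior L_c = 70 − 22 = 48, R_n = 259.2 kN/bolt. φR_n = 0.75 × (2×246.24 + 2×259.2) = 758.2 kN.
Tension rupture (net): A_n = (150 − 2×24)×12 = 1224 mm² (U = 1.0, A_e = A_n). φR_n = 0.75 × 450 × 1224 = 413.1 kN.
Block shear: shear path 2×[49+1×70] = 2×119 mm, A_gv = 2856, A_nv = 2×(119 − 1.5×24)×12 = 1992 mm²; tension across gage: (58 − 1×24)×12 = 408 mm². R_n = min(0.6×450×1992, 0.6×345×2856) + 1.0×450×408 = min(537.84, 591.19) + 183.6 = 721.44 kN. φR_n = 0.75 × 721.44 = 541.1 kN.
Governing: min(350.6, 758.2, 413.1, 541.1) = 350.6 kN → bolt shear.

350.6 kN (bolt shear governs)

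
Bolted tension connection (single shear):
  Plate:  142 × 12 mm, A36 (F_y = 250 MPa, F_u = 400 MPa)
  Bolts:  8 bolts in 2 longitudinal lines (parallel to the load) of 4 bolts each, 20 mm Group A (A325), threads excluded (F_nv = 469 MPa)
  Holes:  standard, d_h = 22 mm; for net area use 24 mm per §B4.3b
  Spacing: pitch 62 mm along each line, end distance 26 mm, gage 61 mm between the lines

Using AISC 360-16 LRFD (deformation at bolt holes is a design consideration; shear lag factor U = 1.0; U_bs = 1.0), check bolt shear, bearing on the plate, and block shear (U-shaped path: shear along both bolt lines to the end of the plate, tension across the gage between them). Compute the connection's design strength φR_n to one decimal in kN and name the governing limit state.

686.2 kN (block shear governs)

Bolt shear: A_b = π(20)²/4 = 314.16 mm². φR_n = 0.75 × 469 × 314.16 × 8 × 1 = 884.0 kN.
Bearing (12 mm plate, F_u = 400 MPa): end bolts L_c = 26 − 22/2 = 15, R_n = min(1.2×15×12×400, 2.4×20×12×400) = 86.4 kN/bolt; interior L_c = 62 − 22 = 40, R_n = 230.4 kN/bolt. φR_n = 0.75 × (2×86.4 + 6×230.4) = 1166.4 kN.
Block shear: shear path 2×[26+3×62] = 2×212 mm, A_gv = 5088, A_nv = 2×(212 − 3.5×24)×12 = 3072 mm²; tension across gage: (61 − 1×24)×12 = 444 mm². R_n = min(0.6×400×3072, 0.6×250×5088) + 1.0×400×444 = min(737.28, 763.2) + 177.6 = 914.88 kN. φR_n = 0.75 × 914.88 = 686.2 kN.
Governing: min(884.0, 1166.4, 686.2) = 686.2 kN → block shear.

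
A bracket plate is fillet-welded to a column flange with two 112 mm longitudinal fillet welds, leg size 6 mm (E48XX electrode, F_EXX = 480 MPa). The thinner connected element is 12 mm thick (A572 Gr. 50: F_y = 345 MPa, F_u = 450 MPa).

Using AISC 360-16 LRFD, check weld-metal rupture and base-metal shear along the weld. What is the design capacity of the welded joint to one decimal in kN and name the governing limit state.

205.2 kN (weld metal governs)

Weld metal: throat = 0.707×6 = 4.242 mm, L = 2×112 = 224 mm. φR_n = 0.75 × 0.6 × 480 × 4.242 × 224 = 205.2 kN.
Base metal shear (12 mm plate): yield φR_n = 1.0×0.6×345×12×224 = 556.4 kN; rupture φR_n = 0.75×0.6×450×12×224 = 544.3 kN; take 544.3 kN (rupture).
Governing: min(205.2, 544.3) = 205.2 kN → weld metal.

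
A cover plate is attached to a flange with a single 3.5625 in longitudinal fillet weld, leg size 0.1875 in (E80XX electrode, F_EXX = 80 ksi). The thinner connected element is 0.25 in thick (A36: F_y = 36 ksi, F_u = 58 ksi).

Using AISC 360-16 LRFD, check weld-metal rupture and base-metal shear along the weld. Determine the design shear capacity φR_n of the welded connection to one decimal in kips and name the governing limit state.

Weld metal: throat = 0.707×0.1875 = 0.13256 in, L = 3.5625 in. φR_n = 0.75 × 0.6 × 80 × 0.13256 × 3.5625 = 17.0 kips.
Base metal shear (0.25 in plate): yield φR_n = 1.0×0.6×36×0.25×3.5625 = 19.2 kips; rupture φR_n = 0.75×0.6×58×0.25×3.5625 = 23.2 kips; take 19.2 kips (yield).
Governing: min(17.0, 19.2) = 17.0 kips → weld metal.

17.0 kips (weld metal governs)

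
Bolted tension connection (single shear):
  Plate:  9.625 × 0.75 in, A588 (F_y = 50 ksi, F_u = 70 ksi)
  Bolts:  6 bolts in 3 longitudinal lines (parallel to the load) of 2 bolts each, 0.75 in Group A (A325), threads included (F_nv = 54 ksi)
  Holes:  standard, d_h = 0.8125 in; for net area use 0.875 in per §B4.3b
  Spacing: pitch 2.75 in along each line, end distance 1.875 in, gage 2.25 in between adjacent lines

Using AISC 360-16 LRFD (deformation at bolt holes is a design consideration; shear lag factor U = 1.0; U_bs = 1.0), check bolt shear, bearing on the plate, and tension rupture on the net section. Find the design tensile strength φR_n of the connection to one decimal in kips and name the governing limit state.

107.4 kips (bolt shear governs)

Bolt shear: A_b = π(0.75)²/4 = 0.44179 in². φR_n = 0.75 × 54 × 0.44179 × 6 × 1 = 107.4 kips.
Bearing (0.75 in plate, F_u = 70 ksi): end bolts L_c = 1.875 − 0.8125/2 = 1.46875, R_n = min(1.2×1.46875×0.75×70, 2.4×0.75×0.75×70) = 92.531 kips/bolt; interior L_c = 2.75 − 0.8125 = 1.9375, R_n = 94.5 kips/bolt. φR_n = 0.75 × (3×92.531 + 3×94.5) = 420.8 kips.
Tension rupture (net): A_n = (9.625 − 3×0.875)×0.75 = 5.25 in² (U = 1.0, A_e = A_n). φR_n = 0.75 × 70 × 5.25 = 275.6 kips.
Governing: min(107.4, 420.8, 275.6) = 107.4 kips → bolt shear.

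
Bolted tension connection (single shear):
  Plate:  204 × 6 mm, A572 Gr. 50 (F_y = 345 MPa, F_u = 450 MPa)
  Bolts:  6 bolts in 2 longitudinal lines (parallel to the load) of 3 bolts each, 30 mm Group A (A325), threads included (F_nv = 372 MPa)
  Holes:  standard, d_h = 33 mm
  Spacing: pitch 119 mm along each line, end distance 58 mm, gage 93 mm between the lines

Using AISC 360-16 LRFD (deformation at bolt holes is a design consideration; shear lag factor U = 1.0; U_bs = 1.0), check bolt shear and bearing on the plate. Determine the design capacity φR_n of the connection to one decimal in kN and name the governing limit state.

Bolt shear: A_b = π(30)²/4 = 706.86 mm². φR_n = 0.75 × 372 × 706.86 × 6 × 1 = 1183.3 kN.
Bearing (6 mm plate, F_u = 450 MPa): end bolts L_c = 58 − 33/2 = 41.5, R_n = min(1.2×41.5×6×450, 2.4×30×6×450) = 134.46 kN/bolt; interior L_c = 119 − 33 = 86, R_n = 194.4 kN/bolt. φR_n = 0.75 × (2×134.46 + 4×194.4) = 784.9 kN.
Governing: min(1183.3, 784.9) = 784.9 kN → bearing.

784.9 kN (bearing governs)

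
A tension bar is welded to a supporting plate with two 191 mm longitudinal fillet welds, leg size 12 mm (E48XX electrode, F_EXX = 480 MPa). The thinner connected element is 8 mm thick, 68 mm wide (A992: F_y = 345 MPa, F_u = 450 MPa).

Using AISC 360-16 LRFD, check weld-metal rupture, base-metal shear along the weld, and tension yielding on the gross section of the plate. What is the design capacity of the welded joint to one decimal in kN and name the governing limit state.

Weld metal: throat = 0.707×12 = 8.484 mm, L = 2×191 = 382 mm. φR_n = 0.75 × 0.6 × 480 × 8.484 × 382 = 700.0 kN.
Base metal shear (8 mm plate): yield φR_n = 1.0×0.6×345×8×382 = 632.6 kN; rupture φR_n = 0.75×0.6×450×8×382 = 618.8 kN; take 618.8 kN (rupture).
Tension yield (gross): A_g = 68×8 = 544 mm². φR_n = 0.90 × 345 × 544 = 168.9 kN.
Governing: min(700.0, 618.8, 168.9) = 168.9 kN → gross-section yield.

168.9 kN (gross-section yield governs)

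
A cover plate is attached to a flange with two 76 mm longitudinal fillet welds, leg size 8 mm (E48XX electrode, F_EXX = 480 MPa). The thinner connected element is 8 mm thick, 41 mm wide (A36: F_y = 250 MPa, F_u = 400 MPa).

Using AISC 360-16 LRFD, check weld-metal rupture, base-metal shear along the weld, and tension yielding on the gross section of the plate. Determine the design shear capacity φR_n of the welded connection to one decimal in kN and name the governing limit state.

73.8 kN (gross-section yield governs)

Weld metal: throat = 0.707×8 = 5.656 mm, L = 2×76 = 152 mm. φR_n = 0.75 × 0.6 × 480 × 5.656 × 152 = 185.7 kN.
Base metal shear (8 mm plate): yield φR_n = 1.0×0.6×250×8×152 = 182.4 kN; rupture φR_n = 0.75×0.6×400×8×152 = 218.9 kN; take 182.4 kN (yield).
Tension yield (gross): A_g = 41×8 = 328 mm². φR_n = 0.90 × 250 × 328 = 73.8 kN.
Governing: min(185.7, 182.4, 73.8) = 73.8 kN → gross-section yield.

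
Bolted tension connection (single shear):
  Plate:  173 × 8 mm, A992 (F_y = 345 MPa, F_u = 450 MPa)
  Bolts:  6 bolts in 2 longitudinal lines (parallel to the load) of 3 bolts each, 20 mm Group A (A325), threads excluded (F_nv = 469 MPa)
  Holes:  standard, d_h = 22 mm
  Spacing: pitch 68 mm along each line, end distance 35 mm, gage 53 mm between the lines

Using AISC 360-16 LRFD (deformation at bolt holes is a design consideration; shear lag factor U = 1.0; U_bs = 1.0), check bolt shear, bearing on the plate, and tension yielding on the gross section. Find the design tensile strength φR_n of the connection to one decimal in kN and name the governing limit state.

429.7 kN (gross-section yield governs)

Bolt shear: A_b = π(20)²/4 = 314.16 mm². φR_n = 0.75 × 469 × 314.16 × 6 × 1 = 663.0 kN.
Bearing (8 mm plate, F_u = 450 MPa): end bolts L_c = 35 − 22/2 = 24, R_n = min(1.2×24×8×450, 2.4×20×8×450) = 103.68 kN/bolt; interior L_c = 68 − 22 = 46, R_n = 172.8 kN/bolt. φR_n = 0.75 × (2×103.68 + 4×172.8) = 673.9 kN.
Tension yield (gross): A_g = 173×8 = 1384 mm². φR_n = 0.90 × 345 × 1384 = 429.7 kN.
Governing: min(663.0, 673.9, 429.7) = 429.7 kN → gross-section yield.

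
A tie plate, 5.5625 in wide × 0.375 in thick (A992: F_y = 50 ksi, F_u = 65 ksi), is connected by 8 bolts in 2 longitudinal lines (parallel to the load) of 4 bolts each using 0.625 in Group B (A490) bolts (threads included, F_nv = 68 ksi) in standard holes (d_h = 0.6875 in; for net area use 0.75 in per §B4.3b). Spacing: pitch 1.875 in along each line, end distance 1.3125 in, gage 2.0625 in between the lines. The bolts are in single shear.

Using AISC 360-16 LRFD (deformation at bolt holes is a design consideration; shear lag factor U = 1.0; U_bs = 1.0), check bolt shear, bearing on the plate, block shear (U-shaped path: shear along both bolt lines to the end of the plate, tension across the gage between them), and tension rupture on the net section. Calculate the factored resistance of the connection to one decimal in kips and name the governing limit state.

74.3 kips (net-section rupture governs)

Bolt shear: A_b = π(0.625)²/4 = 0.3068 in². φR_n = 0.75 × 68 × 0.3068 × 8 × 1 = 125.2 kips.
Bearing (0.375 in plate, F_u = 65 ksi): end bolts L_c = 1.3125 − 0.6875/2 = 0.96875, R_n = min(1.2×0.96875×0.375×65, 2.4×0.625×0.375×65) = 28.336 kips/bolt; interior L_c = 1.875 − 0.6875 = 1.1875, R_n = 34.734 kips/bolt. φR_n = 0.75 × (2×28.336 + 6×34.734) = 198.8 kips.
Block shear: shear path 2×[1.3125+3×1.875] = 2×6.9375 in, A_gv = 5.2031, A_nv = 2×(6.9375 − 3.5×0.75)×0.375 = 3.2344 in²; tension across gage: (2.0625 − 1×0.75)×0.375 = 0.49219 in². R_n = min(0.6×65×3.2344, 0.6×50×5.2031) + 1.0×65×0.49219 = min(126.14, 156.09) + 31.992 = 158.13 kips. φR_n = 0.75 × 158.13 = 118.6 kips.
Tension rupture (net): A_n = (5.5625 − 2×0.75)×0.375 = 1.5234 in² (U = 1.0, A_e = A_n). φR_n = 0.75 × 65 × 1.5234 = 74.3 kips.
Governing: min(125.2, 198.8, 118.6, 74.3) = 74.3 kips → net-section rupture.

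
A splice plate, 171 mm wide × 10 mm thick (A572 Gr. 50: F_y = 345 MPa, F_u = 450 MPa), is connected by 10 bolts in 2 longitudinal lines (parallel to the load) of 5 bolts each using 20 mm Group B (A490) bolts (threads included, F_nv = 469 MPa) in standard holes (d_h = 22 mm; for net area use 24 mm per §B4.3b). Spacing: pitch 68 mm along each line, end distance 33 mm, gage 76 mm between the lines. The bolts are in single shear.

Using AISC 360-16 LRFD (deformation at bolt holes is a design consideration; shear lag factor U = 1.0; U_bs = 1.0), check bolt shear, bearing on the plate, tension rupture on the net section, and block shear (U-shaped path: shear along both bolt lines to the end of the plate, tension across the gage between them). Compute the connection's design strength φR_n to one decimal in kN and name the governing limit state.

415.1 kN (net-section rupture governs)

Bolt shear: A_b = π(20)²/4 = 314.16 mm². φR_n = 0.75 × 469 × 314.16 × 10 × 1 = 1105.1 kN.
Bearing (10 mm plate, F_u = 450 MPa): end bolts L_c = 33 − 22/2 = 22, R_n = min(1.2×22×10×450, 2.4×20×10×450) = 118.8 kN/bolt; interior L_c = 68 − 22 = 46, R_n = 216 kN/bolt. φR_n = 0.75 × (2×118.8 + 8×216) = 1474.2 kN.
Tension rupture (net): A_n = (171 − 2×24)×10 = 1230 mm² (U = 1.0, A_e = A_n). φR_n = 0.75 × 450 × 1230 = 415.1 kN.
Block shear: shear path 2×[33+4×68] = 2×305 mm, A_gv = 6100, A_nv = 2×(305 − 4.5×24)×10 = 3940 mm²; tension across gage: (76 − 1×24)×10 = 520 mm². R_n = min(0.6×450×3940, 0.6×345×6100) + 1.0×450×520 = min(1063.8, 1262.7) + 234 = 1297.8 kN. φR_n = 0.75 × 1297.8 = 973.4 kN.
Governing: min(1105.1, 1474.2, 415.1, 973.4) = 415.1 kN → net-section rupture.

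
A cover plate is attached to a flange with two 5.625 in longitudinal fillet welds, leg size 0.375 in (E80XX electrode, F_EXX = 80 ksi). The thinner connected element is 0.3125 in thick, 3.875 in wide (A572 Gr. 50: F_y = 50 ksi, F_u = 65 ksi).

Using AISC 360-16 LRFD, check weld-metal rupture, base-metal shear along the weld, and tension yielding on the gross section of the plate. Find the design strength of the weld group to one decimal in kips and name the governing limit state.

Weld metal: throat = 0.707×0.375 = 0.26513 in, L = 2×5.625 = 11.25 in. φR_n = 0.75 × 0.6 × 80 × 0.26513 × 11.25 = 107.4 kips.
Base metal shear (0.3125 in plate): yield φR_n = 1.0×0.6×50×0.3125×11.25 = 105.5 kips; rupture φR_n = 0.75×0.6×65×0.3125×11.25 = 102.8 kips; take 102.8 kips (rupture).
Tension yield (gross): A_g = 3.875×0.3125 = 1.2109 in². φR_n = 0.90 × 50 × 1.2109 = 54.5 kips.
Governing: min(107.4, 102.8, 54.5) = 54.5 kips → gross-section yield.

54.5 kips (gross-section yield governs)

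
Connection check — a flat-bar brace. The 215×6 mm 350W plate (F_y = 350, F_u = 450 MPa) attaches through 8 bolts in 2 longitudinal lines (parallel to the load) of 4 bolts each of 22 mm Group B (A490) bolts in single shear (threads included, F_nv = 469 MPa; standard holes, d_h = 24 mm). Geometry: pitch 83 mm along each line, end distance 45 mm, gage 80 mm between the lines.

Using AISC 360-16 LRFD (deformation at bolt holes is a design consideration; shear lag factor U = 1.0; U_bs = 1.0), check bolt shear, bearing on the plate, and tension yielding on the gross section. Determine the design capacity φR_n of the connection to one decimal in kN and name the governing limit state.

Bolt shear: A_b = π(22)²/4 = 380.13 mm². φR_n = 0.75 × 469 × 380.13 × 8 × 1 = 1069.7 kN.
Bearing (6 mm plate, F_u = 450 MPa): end bolts L_c = 45 − 24/2 = 33, R_n = min(1.2×33×6×450, 2.4×22×6×450) = 106.92 kN/bolt; interior L_c = 83 − 24 = 59, R_n = 142.56 kN/bolt. φR_n = 0.75 × (2×106.92 + 6×142.56) = 801.9 kN.
Tension yield (gross): A_g = 215×6 = 1290 mm². φR_n = 0.90 × 350 × 1290 = 406.4 kN.
Governing: min(1069.7, 801.9, 406.4) = 406.4 kN → gross-section yield.

406.4 kN (gross-section yield governs)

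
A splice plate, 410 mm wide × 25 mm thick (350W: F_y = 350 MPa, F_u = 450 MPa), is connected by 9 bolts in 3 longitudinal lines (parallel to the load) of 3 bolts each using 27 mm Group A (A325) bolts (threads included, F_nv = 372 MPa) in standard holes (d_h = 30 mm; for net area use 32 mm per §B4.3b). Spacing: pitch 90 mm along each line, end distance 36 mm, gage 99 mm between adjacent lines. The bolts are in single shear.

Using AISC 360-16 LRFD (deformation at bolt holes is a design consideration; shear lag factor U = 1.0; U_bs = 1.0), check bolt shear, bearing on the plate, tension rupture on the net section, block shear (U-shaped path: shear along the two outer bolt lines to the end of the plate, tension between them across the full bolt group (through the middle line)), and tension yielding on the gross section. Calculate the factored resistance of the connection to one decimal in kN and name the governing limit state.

1437.7 kN (bolt shear governs)

Bolt shear: A_b = π(27)²/4 = 572.56 mm². φR_n = 0.75 × 372 × 572.56 × 9 × 1 = 1437.7 kN.
Bearing (25 mm plate, F_u = 450 MPa): end bolts L_c = 36 − 30/2 = 21, R_n = min(1.2×21×25×450, 2.4×27×25×450) = 283.5 kN/bolt; interior L_c = 90 − 30 = 60, R_n = 729 kN/bolt. φR_n = 0.75 × (3×283.5 + 6×729) = 3918.4 kN.
Tension rupture (net): A_n = (410 − 3×32)×25 = 7850 mm² (U = 1.0, A_e = A_n). φR_n = 0.75 × 450 × 7850 = 2649.4 kN.
Block shear: shear path 2×[36+2×90] = 2×216 mm, A_gv = 10800, A_nv = 2×(216 − 2.5×32)×25 = 6800 mm²; tension across gage: (198 − 2×32)×25 = 3350 mm². R_n = min(0.6×450×6800, 0.6×350×10800) + 1.0×450×3350 = min(1836, 2268) + 1507.5 = 3343.5 kN. φR_n = 0.75 × 3343.5 = 2507.6 kN.
Tension yield (gross): A_g = 410×25 = 10250 mm². φR_n = 0.90 × 350 × 10250 = 3228.8 kN.
Governing: min(1437.7, 3918.4, 2649.4, 2507.6, 3228.8) = 1437.7 kN → bolt shear.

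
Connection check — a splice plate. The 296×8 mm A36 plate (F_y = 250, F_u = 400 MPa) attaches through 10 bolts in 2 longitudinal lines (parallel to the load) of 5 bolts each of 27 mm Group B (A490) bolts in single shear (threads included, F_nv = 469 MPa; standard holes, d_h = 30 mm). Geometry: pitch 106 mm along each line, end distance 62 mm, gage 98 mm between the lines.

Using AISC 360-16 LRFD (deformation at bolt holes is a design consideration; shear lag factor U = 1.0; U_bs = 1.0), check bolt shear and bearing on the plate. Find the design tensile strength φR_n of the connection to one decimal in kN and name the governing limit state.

Bolt shear: A_b = π(27)²/4 = 572.56 mm². φR_n = 0.75 × 469 × 572.56 × 10 × 1 = 2014.0 kN.
Bearing (8 mm plate, F_u = 400 MPa): end bolts L_c = 62 − 30/2 = 47, R_n = min(1.2×47×8×400, 2.4×27×8×400) = 180.48 kN/bolt; interior L_c = 106 − 30 = 76, R_n = 207.36 kN/bolt. φR_n = 0.75 × (2×180.48 + 8×207.36) = 1514.9 kN.
Governing: min(2014.0, 1514.9) = 1514.9 kN → bearing.

1514.9 kN (bearing governs)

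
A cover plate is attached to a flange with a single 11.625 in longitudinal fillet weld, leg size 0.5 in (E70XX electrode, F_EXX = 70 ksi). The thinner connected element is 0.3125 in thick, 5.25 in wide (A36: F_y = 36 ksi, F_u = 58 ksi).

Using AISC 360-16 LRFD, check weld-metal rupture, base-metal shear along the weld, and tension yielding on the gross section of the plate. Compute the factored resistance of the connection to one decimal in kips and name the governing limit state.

53.2 kips (gross-section yield governs)

Weld metal: throat = 0.707×0.5 = 0.3535 in, L = 11.625 in. φR_n = 0.75 × 0.6 × 70 × 0.3535 × 11.625 = 129.4 kips.
Base metal shear (0.3125 in plate): yield φR_n = 1.0×0.6×36×0.3125×11.625 = 78.5 kips; rupture φR_n = 0.75×0.6×58×0.3125×11.625 = 94.8 kips; take 78.5 kips (yield).
Tension yield (gross): A_g = 5.25×0.3125 = 1.6406 in². φR_n = 0.90 × 36 × 1.6406 = 53.2 kips.
Governing: min(129.4, 78.5, 53.2) = 53.2 kips → gross-section yield.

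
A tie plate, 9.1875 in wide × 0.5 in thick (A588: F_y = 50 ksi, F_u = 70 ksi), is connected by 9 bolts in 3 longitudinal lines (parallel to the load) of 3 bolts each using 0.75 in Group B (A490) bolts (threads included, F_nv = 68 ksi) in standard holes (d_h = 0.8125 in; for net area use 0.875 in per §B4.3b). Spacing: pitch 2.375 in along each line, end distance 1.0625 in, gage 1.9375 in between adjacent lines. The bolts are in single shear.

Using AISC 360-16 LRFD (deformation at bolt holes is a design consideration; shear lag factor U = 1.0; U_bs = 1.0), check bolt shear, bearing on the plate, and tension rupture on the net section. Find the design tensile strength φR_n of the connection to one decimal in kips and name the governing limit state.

172.3 kips (net-section rupture governs)

Bolt shear: A_b = π(0.75)²/4 = 0.44179 in². φR_n = 0.75 × 68 × 0.44179 × 9 × 1 = 202.8 kips.
Bearing (0.5 in plate, F_u = 70 ksi): end bolts L_c = 1.0625 − 0.8125/2 = 0.65625, R_n = min(1.2×0.65625×0.5×70, 2.4×0.75×0.5×70) = 27.563 kips/bolt; interior L_c = 2.375 − 0.8125 = 1.5625, R_n = 63 kips/bolt. φR_n = 0.75 × (3×27.563 + 6×63) = 345.5 kips.
Tension rupture (net): A_n = (9.1875 − 3×0.875)×0.5 = 3.2813 in² (U = 1.0, A_e = A_n). φR_n = 0.75 × 70 × 3.2813 = 172.3 kips.
Governing: min(202.8, 345.5, 172.3) = 172.3 kips → net-section rupture.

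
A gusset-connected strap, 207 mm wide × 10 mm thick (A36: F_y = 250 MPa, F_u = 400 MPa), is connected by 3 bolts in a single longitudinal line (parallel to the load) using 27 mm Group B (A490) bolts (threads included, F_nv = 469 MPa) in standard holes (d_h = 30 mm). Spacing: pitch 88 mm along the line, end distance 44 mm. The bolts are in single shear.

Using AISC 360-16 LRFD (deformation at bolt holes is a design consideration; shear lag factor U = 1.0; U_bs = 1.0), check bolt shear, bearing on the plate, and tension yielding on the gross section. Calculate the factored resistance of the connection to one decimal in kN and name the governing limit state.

Bolt shear: A_b = π(27)²/4 = 572.56 mm². φR_n = 0.75 × 469 × 572.56 × 3 × 1 = 604.2 kN.
Bearing (10 mm plate, F_u = 400 MPa): end bolts L_c = 44 − 30/2 = 29, R_n = min(1.2×29×10×400, 2.4×27×10×400) = 139.2 kN/bolt; interior L_c = 88 − 30 = 58, R_n = 259.2 kN/bolt. φR_n = 0.75 × (1×139.2 + 2×259.2) = 493.2 kN.
Tension yield (gross): A_g = 207×10 = 2070 mm². φR_n = 0.90 × 250 × 2070 = 465.8 kN.
Governing: min(604.2, 493.2, 465.8) = 465.8 kN → gross-section yield.

465.8 kN (gross-section yield governs)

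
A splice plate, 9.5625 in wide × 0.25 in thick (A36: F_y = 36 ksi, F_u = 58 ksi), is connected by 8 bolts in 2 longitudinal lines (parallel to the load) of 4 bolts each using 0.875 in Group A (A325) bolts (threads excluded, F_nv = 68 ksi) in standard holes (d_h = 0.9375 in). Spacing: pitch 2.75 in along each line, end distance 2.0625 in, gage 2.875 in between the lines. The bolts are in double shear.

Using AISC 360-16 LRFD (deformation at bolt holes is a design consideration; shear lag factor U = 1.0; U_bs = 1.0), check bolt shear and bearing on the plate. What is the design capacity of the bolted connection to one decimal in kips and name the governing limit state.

Bolt shear: A_b = π(0.875)²/4 = 0.60132 in². φR_n = 0.75 × 68 × 0.60132 × 8 × 2 = 490.7 kips.
Bearing (0.25 in plate, F_u = 58 ksi): end bolts L_c = 2.0625 − 0.9375/2 = 1.59375, R_n = min(1.2×1.59375×0.25×58, 2.4×0.875×0.25×58) = 27.731 kips/bolt; interior L_c = 2.75 − 0.9375 = 1.8125, R_n = 30.45 kips/bolt. φR_n = 0.75 × (2×27.731 + 6×30.45) = 178.6 kips.
Governing: min(490.7, 178.6) = 178.6 kips → bearing.

178.6 kips (bearing governs)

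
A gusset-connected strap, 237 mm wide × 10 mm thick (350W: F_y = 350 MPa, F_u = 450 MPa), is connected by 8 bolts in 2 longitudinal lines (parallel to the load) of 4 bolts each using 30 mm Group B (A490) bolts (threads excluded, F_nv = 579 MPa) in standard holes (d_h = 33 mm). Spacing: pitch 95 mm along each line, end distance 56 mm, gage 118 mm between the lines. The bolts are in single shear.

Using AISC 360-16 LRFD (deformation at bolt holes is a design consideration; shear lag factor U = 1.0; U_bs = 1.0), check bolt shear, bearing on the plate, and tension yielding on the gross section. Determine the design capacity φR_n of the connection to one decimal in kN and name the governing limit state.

746.6 kN (gross-section yield governs)

Bolt shear: A_b = π(30)²/4 = 706.86 mm². φR_n = 0.75 × 579 × 706.86 × 8 × 1 = 2455.6 kN.
Bearing (10 mm plate, F_u = 450 MPa): end bolts L_c = 56 − 33/2 = 39.5, R_n = min(1.2×39.5×10×450, 2.4×30×10×450) = 213.3 kN/bolt; interior L_c = 95 − 33 = 62, R_n = 324 kN/bolt. φR_n = 0.75 × (2×213.3 + 6×324) = 1778.0 kN.
Tension yield (gross): A_g = 237×10 = 2370 mm². φR_n = 0.90 × 350 × 2370 = 746.6 kN.
Governing: min(2455.6, 1778.0, 746.6) = 746.6 kN → gross-section yield.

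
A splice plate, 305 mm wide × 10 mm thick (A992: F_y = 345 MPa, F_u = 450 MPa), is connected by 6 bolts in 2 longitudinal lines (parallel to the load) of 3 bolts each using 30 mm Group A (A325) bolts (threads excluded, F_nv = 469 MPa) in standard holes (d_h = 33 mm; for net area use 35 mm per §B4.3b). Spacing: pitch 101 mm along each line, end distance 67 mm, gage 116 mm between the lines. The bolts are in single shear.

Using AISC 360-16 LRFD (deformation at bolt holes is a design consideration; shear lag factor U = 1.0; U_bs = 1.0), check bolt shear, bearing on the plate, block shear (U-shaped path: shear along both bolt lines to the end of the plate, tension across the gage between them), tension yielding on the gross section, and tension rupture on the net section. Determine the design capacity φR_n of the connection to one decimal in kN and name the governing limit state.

793.1 kN (net-section rupture governs)

Bolt shear: A_b = π(30)²/4 = 706.86 mm². φR_n = 0.75 × 469 × 706.86 × 6 × 1 = 1491.8 kN.
Bearing (10 mm plate, F_u = 450 MPa): end bolts L_c = 67 − 33/2 = 50.5, R_n = min(1.2×50.5×10×450, 2.4×30×10×450) = 272.7 kN/bolt; interior L_c = 101 − 33 = 68, R_n = 324 kN/bolt. φR_n = 0.75 × (2×272.7 + 4×324) = 1381.1 kN.
Block shear: shear path 2×[67+2×101] = 2×269 mm, A_gv = 5380, A_nv = 2×(269 − 2.5×35)×10 = 3630 mm²; tension across gage: (116 − 1×35)×10 = 810 mm². R_n = min(0.6×450×3630, 0.6×345×5380) + 1.0×450×810 = min(980.1, 1113.7) + 364.5 = 1344.6 kN. φR_n = 0.75 × 1344.6 = 1008.5 kN.
Tension yield (gross): A_g = 305×10 = 3050 mm². φR_n = 0.90 × 345 × 3050 = 947.0 kN.
Tension rupture (net): A_n = (305 − 2×35)×10 = 2350 mm² (U = 1.0, A_e = A_n). φR_n = 0.75 × 450 × 2350 = 793.1 kN.
Governing: min(1491.8, 1381.1, 1008.5, 947.0, 793.1) = 793.1 kN → net-section rupture.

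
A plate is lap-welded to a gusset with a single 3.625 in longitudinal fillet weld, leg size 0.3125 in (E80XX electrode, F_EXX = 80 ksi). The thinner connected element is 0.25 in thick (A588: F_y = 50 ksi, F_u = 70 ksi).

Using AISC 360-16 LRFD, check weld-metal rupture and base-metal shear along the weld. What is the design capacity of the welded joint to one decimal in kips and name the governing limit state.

27.2 kips (base-metal shear governs)

Weld metal: throat = 0.707×0.3125 = 0.22094 in, L = 3.625 in. φR_n = 0.75 × 0.6 × 80 × 0.22094 × 3.625 = 28.8 kips.
Base metal shear (0.25 in plate): yield φR_n = 1.0×0.6×50×0.25×3.625 = 27.2 kips; rupture φR_n = 0.75×0.6×70×0.25×3.625 = 28.5 kips; take 27.2 kips (yield).
Governing: min(28.8, 27.2) = 27.2 kips → base-metal shear.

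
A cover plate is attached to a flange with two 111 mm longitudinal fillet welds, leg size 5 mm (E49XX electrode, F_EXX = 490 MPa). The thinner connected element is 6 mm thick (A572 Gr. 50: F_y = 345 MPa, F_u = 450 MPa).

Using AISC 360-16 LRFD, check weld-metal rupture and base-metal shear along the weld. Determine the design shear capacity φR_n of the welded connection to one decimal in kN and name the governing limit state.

Weld metal: throat = 0.707×5 = 3.535 mm, L = 2×111 = 222 mm. φR_n = 0.75 × 0.6 × 490 × 3.535 × 222 = 173.0 kN.
Base metal shear (6 mm plate): yield φR_n = 1.0×0.6×345×6×222 = 275.7 kN; rupture φR_n = 0.75×0.6×450×6×222 = 269.7 kN; take 269.7 kN (rupture).
Governing: min(173.0, 269.7) = 173.0 kN → weld metal.

173.0 kN (weld metal governs)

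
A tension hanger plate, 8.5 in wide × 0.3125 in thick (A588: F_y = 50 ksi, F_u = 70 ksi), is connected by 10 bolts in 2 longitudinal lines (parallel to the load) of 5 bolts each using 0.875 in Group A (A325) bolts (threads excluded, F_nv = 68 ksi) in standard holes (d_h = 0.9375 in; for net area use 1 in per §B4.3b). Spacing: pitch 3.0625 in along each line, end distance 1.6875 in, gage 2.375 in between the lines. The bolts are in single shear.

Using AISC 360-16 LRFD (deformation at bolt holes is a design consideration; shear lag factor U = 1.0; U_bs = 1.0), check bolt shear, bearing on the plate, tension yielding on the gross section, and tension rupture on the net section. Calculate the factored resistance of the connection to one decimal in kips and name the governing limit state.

106.6 kips (net-section rupture governs)

Bolt shear: A_b = π(0.875)²/4 = 0.60132 in². φR_n = 0.75 × 68 × 0.60132 × 10 × 1 = 306.7 kips.
Bearing (0.3125 in plate, F_u = 70 ksi): end bolts L_c = 1.6875 − 0.9375/2 = 1.21875, R_n = min(1.2×1.21875×0.3125×70, 2.4×0.875×0.3125×70) = 31.992 kips/bolt; interior L_c = 3.0625 − 0.9375 = 2.125, R_n = 45.938 kips/bolt. φR_n = 0.75 × (2×31.992 + 8×45.938) = 323.6 kips.
Tension yield (gross): A_g = 8.5×0.3125 = 2.6563 in². φR_n = 0.90 × 50 × 2.6563 = 119.5 kips.
Tension rupture (net): A_n = (8.5 − 2×1)×0.3125 = 2.0313 in² (U = 1.0, A_e = A_n). φR_n = 0.75 × 70 × 2.0313 = 106.6 kips.
Governing: min(306.7, 323.6, 119.5, 106.6) = 106.6 kips → net-section rupture.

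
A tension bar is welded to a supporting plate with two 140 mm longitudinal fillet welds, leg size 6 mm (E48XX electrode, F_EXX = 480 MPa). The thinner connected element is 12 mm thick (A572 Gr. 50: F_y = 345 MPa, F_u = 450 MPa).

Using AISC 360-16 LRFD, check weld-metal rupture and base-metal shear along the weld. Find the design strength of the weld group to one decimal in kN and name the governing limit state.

256.6 kN (weld metal governs)

Weld metal: throat = 0.707×6 = 4.242 mm, L = 2×140 = 280 mm. φR_n = 0.75 × 0.6 × 480 × 4.242 × 280 = 256.6 kN.
Base metal shear (12 mm plate): yield φR_n = 1.0×0.6×345×12×280 = 695.5 kN; rupture φR_n = 0.75×0.6×450×12×280 = 680.4 kN; take 680.4 kN (rupture).
Governing: min(256.6, 680.4) = 256.6 kN → weld metal.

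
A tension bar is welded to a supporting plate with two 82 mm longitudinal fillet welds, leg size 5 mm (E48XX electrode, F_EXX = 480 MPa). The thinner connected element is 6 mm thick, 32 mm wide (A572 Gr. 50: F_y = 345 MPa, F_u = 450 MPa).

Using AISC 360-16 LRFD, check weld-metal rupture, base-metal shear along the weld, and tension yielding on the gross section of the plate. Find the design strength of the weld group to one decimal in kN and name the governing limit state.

Weld metal: throat = 0.707×5 = 3.535 mm, L = 2×82 = 164 mm. φR_n = 0.75 × 0.6 × 480 × 3.535 × 164 = 125.2 kN.
Base metal shear (6 mm plate): yield φR_n = 1.0×0.6×345×6×164 = 203.7 kN; rupture φR_n = 0.75×0.6×450×6×164 = 199.3 kN; take 199.3 kN (rupture).
Tension yield (gross): A_g = 32×6 = 192 mm². φR_n = 0.90 × 345 × 192 = 59.6 kN.
Governing: min(125.2, 199.3, 59.6) = 59.6 kN → gross-section yield.

59.6 kN (gross-section yield governs)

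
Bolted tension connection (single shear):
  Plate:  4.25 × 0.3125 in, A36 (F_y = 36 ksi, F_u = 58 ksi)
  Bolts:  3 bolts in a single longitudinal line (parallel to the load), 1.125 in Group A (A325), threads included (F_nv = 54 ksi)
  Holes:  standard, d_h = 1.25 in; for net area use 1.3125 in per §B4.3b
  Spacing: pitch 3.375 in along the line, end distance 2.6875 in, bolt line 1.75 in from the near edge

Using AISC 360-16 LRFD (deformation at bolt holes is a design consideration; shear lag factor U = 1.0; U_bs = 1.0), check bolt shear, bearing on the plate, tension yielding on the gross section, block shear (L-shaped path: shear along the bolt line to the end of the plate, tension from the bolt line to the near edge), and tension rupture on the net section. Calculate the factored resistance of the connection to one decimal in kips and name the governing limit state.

39.9 kips (net-section rupture governs)

Bolt shear: A_b = π(1.125)²/4 = 0.99402 in². φR_n = 0.75 × 54 × 0.99402 × 3 × 1 = 120.8 kips.
Bearing (0.3125 in plate, F_u = 58 ksi): end bolts L_c = 2.6875 − 1.25/2 = 2.0625, R_n = min(1.2×2.0625×0.3125×58, 2.4×1.125×0.3125×58) = 44.859 kips/bolt; interior L_c = 3.375 − 1.25 = 2.125, R_n = 46.219 kips/bolt. φR_n = 0.75 × (1×44.859 + 2×46.219) = 103.0 kips.
Tension yield (gross): A_g = 4.25×0.3125 = 1.3281 in². φR_n = 0.90 × 36 × 1.3281 = 43.0 kips.
Block shear: shear path 1×[2.6875+2×3.375] = 1×9.4375 in, A_gv = 2.9492, A_nv = 1×(9.4375 − 2.5×1.3125)×0.3125 = 1.9238 in²; tension to near edge: (1.75 − 0.5×1.3125)×0.3125 = 0.3418 in². R_n = min(0.6×58×1.9238, 0.6×36×2.9492) + 1.0×58×0.3418 = min(66.948, 63.703) + 19.824 = 83.527 kips. φR_n = 0.75 × 83.527 = 62.6 kips.
Tension rupture (net): A_n = (4.25 − 1×1.3125)×0.3125 = 0.91797 in² (U = 1.0, A_e = A_n). φR_n = 0.75 × 58 × 0.91797 = 39.9 kips.
Governing: min(120.8, 103.0, 43.0, 62.6, 39.9) = 39.9 kips → net-section rupture.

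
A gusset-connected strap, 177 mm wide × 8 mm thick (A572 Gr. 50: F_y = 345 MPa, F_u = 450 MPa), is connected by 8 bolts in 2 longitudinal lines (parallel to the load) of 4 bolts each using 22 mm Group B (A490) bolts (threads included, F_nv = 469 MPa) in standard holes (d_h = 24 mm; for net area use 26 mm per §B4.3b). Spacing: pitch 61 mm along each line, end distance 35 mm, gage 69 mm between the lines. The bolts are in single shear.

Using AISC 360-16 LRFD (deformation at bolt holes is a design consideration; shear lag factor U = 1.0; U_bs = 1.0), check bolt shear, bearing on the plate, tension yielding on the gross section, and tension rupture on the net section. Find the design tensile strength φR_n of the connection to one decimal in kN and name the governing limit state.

337.5 kN (net-section rupture governs)

Bolt shear: A_b = π(22)²/4 = 380.13 mm². φR_n = 0.75 × 469 × 380.13 × 8 × 1 = 1069.7 kN.
Bearing (8 mm plate, F_u = 450 MPa): end bolts L_c = 35 − 24/2 = 23, R_n = min(1.2×23×8×450, 2.4×22×8×450) = 99.36 kN/bolt; interior L_c = 61 − 24 = 37, R_n = 159.84 kN/bolt. φR_n = 0.75 × (2×99.36 + 6×159.84) = 868.3 kN.
Tension yield (gross): A_g = 177×8 = 1416 mm². φR_n = 0.90 × 345 × 1416 = 439.7 kN.
Tension rupture (net): A_n = (177 − 2×26)×8 = 1000 mm² (U = 1.0, A_e = A_n). φR_n = 0.75 × 450 × 1000 = 337.5 kN.
Governing: min(1069.7, 868.3, 439.7, 337.5) = 337.5 kN → net-section rupture.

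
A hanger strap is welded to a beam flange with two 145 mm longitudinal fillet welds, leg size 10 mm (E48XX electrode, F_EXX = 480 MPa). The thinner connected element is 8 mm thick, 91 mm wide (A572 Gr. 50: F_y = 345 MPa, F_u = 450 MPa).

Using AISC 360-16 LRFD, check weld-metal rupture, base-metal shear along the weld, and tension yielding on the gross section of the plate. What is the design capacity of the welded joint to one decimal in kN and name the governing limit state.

Weld metal: throat = 0.707×10 = 7.07 mm, L = 2×145 = 290 mm. φR_n = 0.75 × 0.6 × 480 × 7.07 × 290 = 442.9 kN.
Base metal shear (8 mm plate): yield φR_n = 1.0×0.6×345×8×290 = 480.2 kN; rupture φR_n = 0.75×0.6×450×8×290 = 469.8 kN; take 469.8 kN (rupture).
Tension yield (gross): A_g = 91×8 = 728 mm². φR_n = 0.90 × 345 × 728 = 226.0 kN.
Governing: min(442.9, 469.8, 226.0) = 226.0 kN → gross-section yield.

226.0 kN (gross-section yield governs)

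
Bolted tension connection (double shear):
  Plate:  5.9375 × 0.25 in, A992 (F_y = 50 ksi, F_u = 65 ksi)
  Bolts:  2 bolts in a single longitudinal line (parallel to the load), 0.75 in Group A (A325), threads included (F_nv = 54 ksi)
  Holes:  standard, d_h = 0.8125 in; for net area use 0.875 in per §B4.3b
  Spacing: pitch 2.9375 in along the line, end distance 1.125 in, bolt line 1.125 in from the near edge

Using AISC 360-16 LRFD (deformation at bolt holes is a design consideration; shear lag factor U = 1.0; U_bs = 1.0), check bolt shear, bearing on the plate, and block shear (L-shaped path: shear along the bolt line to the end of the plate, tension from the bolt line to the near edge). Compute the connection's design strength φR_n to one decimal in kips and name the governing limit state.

28.5 kips (block shear governs)

Bolt shear: A_b = π(0.75)²/4 = 0.44179 in². φR_n = 0.75 × 54 × 0.44179 × 2 × 2 = 71.6 kips.
Bearing (0.25 in plate, F_u = 65 ksi): end bolts L_c = 1.125 − 0.8125/2 = 0.71875, R_n = min(1.2×0.71875×0.25×65, 2.4×0.75×0.25×65) = 14.016 kips/bolt; interior L_c = 2.9375 − 0.8125 = 2.125, R_n = 29.25 kips/bolt. φR_n = 0.75 × (1×14.016 + 1×29.25) = 32.4 kips.
Block shear: shear path 1×[1.125+1×2.9375] = 1×4.0625 in, A_gv = 1.0156, A_nv = 1×(4.0625 − 1.5×0.875)×0.25 = 0.6875 in²; tension to near edge: (1.125 − 0.5×0.875)×0.25 = 0.17188 in². R_n = min(0.6×65×0.6875, 0.6×50×1.0156) + 1.0×65×0.17188 = min(26.813, 30.468) + 11.172 = 37.985 kips. φR_n = 0.75 × 37.985 = 28.5 kips.
Governing: min(71.6, 32.4, 28.5) = 28.5 kips → block shear.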